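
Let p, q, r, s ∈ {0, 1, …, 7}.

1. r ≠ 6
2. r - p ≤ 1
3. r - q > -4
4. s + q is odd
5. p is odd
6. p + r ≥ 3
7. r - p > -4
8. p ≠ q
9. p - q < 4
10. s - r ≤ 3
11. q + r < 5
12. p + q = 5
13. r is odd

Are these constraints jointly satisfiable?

Satisfiable

One satisfying assignment is p = 3, q = 2, r = 1, s = 1.
For the less obvious constraints — constraint 2: r - p = -2; constraint 3: r - q = -1; constraint 6: p + r = 4 — and the others hold by inspection.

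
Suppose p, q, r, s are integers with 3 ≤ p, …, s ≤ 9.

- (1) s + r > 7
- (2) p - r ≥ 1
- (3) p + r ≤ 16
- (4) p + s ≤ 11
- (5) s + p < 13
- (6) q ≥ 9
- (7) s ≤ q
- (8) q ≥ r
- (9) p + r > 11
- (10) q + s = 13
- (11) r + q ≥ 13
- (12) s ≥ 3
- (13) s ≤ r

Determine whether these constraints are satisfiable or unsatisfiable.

Satisfiable

One satisfying assignment is p = 7, q = 9, r = 6, s = 4.
For the less obvious constraints — constraint 1: s + r = 10; constraint 2: p - r = 1; constraint 3: p + r = 13 — and the others hold by inspection.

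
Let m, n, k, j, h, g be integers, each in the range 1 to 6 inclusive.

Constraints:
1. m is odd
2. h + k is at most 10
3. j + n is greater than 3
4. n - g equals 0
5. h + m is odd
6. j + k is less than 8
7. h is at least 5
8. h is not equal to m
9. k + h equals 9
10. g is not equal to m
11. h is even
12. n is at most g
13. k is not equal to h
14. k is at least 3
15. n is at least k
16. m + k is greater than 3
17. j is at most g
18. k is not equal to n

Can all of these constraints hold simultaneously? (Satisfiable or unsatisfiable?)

Satisfiable

Setting (m, n, k, j, h, g) = (3, 4, 3, 2, 6, 4) satisfies everything: constraint 2: h + k = 9; constraint 3: j + n = 6, and the others follow.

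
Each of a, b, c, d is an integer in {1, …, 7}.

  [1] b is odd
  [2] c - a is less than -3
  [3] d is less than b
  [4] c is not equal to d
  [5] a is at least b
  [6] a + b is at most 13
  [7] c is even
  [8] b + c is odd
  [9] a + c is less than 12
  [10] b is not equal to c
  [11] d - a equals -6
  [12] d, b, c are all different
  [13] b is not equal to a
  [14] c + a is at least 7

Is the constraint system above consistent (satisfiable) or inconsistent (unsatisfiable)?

Satisfiable

One satisfying assignment is a = 7, b = 5, c = 2, d = 1.
For the less obvious constraints — constraint 2: c - a = -5; constraint 6: a + b = 12; constraint 9: a + c = 9 — and the others hold by inspection.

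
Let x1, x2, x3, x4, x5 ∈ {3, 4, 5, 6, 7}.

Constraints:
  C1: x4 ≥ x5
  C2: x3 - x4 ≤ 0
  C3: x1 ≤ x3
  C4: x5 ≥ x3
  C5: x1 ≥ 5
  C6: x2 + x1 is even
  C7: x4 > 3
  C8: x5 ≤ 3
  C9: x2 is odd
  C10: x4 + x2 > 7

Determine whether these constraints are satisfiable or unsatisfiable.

From constraints 3 and 5: x3 ≥ x1 and x1 ≥ 5, so x3 ≥ 5. From constraints 4 and 8: x3 ≤ x5 and x5 ≤ 3, so x3 ≤ 3. But 3 < 5, so no value of x3 works.

Unsatisfiable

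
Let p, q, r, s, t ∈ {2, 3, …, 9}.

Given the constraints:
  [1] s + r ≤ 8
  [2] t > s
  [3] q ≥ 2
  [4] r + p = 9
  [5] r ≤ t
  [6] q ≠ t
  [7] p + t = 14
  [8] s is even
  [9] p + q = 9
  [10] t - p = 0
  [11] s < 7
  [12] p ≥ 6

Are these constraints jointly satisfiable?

Satisfiable

One satisfying assignment is p = 7, q = 2, r = 2, s = 6, t = 7.
For the less obvious constraints — constraint 1: s + r = 8; constraint 4: r + p = 9 — and the others hold by inspection.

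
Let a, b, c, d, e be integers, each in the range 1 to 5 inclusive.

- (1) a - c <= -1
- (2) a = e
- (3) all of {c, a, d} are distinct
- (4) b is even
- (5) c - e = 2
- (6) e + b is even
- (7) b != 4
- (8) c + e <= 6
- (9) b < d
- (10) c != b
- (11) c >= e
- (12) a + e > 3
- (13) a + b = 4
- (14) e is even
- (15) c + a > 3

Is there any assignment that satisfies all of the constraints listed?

One satisfying assignment is a = 2, b = 2, c = 4, d = 3, e = 2.
For the less obvious constraints — constraint 1: a - c = -2; constraint 5: c - e = 2 — and the others hold by inspection.

Satisfiable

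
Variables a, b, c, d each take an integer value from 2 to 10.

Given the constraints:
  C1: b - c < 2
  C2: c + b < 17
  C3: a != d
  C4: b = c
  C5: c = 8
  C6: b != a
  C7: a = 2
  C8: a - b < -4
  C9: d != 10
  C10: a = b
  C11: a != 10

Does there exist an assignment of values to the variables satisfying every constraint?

Unsatisfiable

Constraint 7 fixes a = 2 and constraint 5 fixes c = 8. Constraints 4 and 10 give a = b = c, so a = c. But 2 ≠ 8 — contradiction.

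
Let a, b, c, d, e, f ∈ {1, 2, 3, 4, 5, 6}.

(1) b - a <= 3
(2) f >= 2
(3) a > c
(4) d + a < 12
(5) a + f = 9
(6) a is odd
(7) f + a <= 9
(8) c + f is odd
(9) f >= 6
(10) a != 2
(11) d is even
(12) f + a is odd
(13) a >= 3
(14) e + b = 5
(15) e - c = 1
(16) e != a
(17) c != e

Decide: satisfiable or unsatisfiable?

Satisfiable

One satisfying assignment is a = 3, b = 3, c = 1, d = 6, e = 2, f = 6.
For the less obvious constraints — constraint 1: b - a = 0; constraint 4: d + a = 9; constraint 5: a + f = 9 — and the others hold by inspection.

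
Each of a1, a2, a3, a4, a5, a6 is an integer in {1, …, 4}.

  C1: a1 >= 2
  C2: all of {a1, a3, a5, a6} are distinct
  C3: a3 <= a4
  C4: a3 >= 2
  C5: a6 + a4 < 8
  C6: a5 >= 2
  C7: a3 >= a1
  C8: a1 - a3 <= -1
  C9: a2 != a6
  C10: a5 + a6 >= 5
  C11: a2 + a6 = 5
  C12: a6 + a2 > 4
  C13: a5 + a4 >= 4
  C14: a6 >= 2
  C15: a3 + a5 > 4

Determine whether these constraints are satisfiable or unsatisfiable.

Unsatisfiable

Constraints 1, 4, 6, and 14 confine each of a1, a3, a5, a6 to the 3 values {2, …, 4} (the domain already gives each ≤ 4).
Constraint 2 requires all 4 of them to be distinct, but only 3 values are available — impossible by the pigeonhole principle.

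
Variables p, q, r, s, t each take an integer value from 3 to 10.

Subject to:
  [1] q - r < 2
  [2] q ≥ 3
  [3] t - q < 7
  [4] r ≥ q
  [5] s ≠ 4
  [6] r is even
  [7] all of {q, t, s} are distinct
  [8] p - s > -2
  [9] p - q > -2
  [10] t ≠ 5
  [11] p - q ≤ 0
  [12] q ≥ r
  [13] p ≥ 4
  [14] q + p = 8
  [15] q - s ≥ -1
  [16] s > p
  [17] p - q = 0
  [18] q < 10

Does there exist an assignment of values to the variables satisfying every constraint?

Satisfiable

Take p = 4, q = 4, r = 4, s = 5, t = 9. Then constraint 1: q - r = 0; constraint 3: t - q = 5, and every other listed constraint is also met.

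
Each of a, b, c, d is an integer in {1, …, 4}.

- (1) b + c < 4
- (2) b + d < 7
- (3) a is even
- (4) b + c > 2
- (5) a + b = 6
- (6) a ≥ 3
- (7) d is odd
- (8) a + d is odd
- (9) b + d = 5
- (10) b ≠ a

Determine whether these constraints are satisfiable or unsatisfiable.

Try a = 4, b = 2, c = 1, d = 3.
Check constraint 1: b + c = 3; constraint 2: b + d = 5. The remaining constraints are straightforward to verify.

Satisfiable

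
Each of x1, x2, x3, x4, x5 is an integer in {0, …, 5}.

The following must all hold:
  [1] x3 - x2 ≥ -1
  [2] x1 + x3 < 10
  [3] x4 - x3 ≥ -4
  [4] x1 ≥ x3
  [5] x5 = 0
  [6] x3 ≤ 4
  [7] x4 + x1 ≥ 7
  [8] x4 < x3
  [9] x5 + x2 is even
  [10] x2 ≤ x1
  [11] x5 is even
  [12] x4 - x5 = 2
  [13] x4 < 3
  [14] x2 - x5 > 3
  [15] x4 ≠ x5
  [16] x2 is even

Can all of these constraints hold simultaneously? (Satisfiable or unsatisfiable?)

The assignment x1 = 5, x2 = 4, x3 = 4, x4 = 2, x5 = 0 works:
  constraint 1 holds since x3 - x2 = 0.
  constraint 2 holds since x1 + x3 = 9.
  constraint 3 holds since x4 - x3 = -2.
The rest check out directly.

Satisfiable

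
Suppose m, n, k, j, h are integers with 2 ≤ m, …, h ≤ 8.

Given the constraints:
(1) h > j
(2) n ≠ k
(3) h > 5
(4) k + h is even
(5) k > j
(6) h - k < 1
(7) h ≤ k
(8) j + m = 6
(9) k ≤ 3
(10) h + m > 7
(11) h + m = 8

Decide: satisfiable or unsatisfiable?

Unsatisfiable

From constraint 3: h ≥ 6. From constraints 7 and 9: h ≤ k and k ≤ 3, so h ≤ 3. But 3 < 6, so no value of h works.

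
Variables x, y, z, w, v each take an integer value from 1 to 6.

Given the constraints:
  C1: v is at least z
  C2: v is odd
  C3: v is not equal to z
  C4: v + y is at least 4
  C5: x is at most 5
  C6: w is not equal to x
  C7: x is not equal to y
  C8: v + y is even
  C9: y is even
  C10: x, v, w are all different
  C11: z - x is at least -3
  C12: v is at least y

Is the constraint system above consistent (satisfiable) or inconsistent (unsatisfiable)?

Unsatisfiable

Constraint 2 makes v odd and constraint 9 makes y even, so v + y must be odd. Constraint 8 says v + y is even — contradiction.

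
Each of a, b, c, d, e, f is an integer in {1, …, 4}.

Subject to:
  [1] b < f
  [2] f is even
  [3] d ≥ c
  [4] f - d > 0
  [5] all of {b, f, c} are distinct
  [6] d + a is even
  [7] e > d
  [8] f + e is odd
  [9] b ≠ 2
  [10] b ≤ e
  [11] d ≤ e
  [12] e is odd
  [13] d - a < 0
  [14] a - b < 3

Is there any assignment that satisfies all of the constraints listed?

Try a = 4, b = 3, c = 2, d = 2, e = 3, f = 4.
Check constraint 4: f - d = 2; constraint 13: d - a = -2; constraint 14: a - b = 1. The remaining constraints are straightforward to verify.

Satisfiable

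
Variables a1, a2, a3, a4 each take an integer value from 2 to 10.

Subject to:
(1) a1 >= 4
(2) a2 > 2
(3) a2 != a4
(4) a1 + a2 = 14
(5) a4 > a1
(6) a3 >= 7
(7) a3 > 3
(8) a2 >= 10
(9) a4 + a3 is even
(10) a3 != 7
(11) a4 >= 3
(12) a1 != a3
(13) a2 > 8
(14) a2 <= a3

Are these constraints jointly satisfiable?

Take a1 = 4, a2 = 10, a3 = 10, a4 = 6. Then constraint 4: a1 + a2 = 14; constraint 9: a4 + a3 = 16 is even, and every other listed constraint is also met.

Satisfiable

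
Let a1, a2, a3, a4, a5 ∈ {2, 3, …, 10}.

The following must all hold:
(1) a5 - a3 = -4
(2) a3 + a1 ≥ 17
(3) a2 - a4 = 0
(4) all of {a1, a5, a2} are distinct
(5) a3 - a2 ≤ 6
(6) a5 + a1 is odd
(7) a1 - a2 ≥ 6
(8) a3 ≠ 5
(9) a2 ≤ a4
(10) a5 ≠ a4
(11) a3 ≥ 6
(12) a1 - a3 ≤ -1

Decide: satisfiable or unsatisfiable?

Unsatisfiable

Constraints 5, 7, and 12 give a1 − a2 ≥ 6, a2 − a3 ≥ -6, a3 − a1 ≥ 1.
Adding all 3 inequalities: the left sides telescope to 0, and the right sides sum to 6 + (-6) + 1 = 1. So 0 ≥ 1, which is false.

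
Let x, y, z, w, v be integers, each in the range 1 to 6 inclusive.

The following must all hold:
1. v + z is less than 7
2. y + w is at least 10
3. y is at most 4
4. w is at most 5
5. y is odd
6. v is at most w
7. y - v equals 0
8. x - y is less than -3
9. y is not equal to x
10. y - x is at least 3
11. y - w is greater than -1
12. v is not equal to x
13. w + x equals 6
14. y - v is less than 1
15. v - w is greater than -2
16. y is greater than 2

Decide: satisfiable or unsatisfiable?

Unsatisfiable

From constraint 3: y ≤ 4. From constraint 4: w ≤ 5. Hence y + w ≤ 9. But constraint 2 requires y + w ≥ 10, and 10 > 9. Contradiction.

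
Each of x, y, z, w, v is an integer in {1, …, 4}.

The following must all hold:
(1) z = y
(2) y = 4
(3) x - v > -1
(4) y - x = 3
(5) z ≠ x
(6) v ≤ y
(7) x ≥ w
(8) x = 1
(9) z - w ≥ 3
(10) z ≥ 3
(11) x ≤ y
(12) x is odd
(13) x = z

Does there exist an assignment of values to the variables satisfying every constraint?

Constraint 8 fixes x = 1 and constraint 2 fixes y = 4. Constraints 1 and 13 give x = z = y, so x = y. But 1 ≠ 4 — contradiction.

Unsatisfiable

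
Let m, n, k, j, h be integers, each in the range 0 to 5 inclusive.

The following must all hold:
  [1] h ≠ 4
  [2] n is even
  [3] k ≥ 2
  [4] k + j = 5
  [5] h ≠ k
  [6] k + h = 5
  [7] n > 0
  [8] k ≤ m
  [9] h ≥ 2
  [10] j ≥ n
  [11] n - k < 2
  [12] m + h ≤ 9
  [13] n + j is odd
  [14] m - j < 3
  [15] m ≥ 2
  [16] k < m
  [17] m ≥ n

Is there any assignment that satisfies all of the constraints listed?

Setting (m, n, k, j, h) = (5, 2, 2, 3, 3) satisfies everything: constraint 4: k + j = 5; constraint 6: k + h = 5; constraint 11: n - k = 0, and the others follow.

Satisfiable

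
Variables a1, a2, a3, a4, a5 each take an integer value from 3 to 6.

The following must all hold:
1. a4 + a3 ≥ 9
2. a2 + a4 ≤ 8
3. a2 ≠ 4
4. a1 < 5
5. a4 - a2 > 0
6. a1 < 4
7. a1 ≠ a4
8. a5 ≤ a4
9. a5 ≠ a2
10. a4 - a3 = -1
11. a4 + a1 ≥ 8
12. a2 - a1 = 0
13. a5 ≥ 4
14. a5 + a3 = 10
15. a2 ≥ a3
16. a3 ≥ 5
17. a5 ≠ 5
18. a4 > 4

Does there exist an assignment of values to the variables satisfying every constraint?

From constraints 15 and 16: a2 ≥ a3 ≥ 5. From constraints 8 and 13: a4 ≥ a5 ≥ 4. Hence a2 + a4 ≥ 9. But constraint 2 requires a2 + a4 ≤ 8, and 8 < 9. Contradiction.

Unsatisfiable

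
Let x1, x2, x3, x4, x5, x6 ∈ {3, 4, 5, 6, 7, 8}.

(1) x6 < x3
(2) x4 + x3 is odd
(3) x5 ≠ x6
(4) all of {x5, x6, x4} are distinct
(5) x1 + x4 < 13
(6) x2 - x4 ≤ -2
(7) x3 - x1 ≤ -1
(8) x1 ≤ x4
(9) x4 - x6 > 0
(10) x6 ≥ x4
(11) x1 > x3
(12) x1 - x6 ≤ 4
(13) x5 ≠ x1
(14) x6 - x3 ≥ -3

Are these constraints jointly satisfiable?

Constraints 1, 8, 10, and 11 give x6 < x3, x3 < x1, x1 ≤ x4, x4 ≤ x6. Chaining: x6 < x3 < x1 ≤ x4 ≤ x6, which forces x6 < x6 — impossible.

Unsatisfiable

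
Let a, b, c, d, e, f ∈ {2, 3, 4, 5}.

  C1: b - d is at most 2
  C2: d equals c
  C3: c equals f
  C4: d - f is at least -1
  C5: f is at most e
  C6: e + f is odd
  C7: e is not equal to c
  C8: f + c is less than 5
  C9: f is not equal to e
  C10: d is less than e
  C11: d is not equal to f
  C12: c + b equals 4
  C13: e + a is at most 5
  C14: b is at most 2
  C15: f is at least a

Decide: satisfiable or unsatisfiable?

Unsatisfiable

From constraints 2 and 3, d = c = f, so d = f. But constraint 11 says d ≠ f. Contradiction.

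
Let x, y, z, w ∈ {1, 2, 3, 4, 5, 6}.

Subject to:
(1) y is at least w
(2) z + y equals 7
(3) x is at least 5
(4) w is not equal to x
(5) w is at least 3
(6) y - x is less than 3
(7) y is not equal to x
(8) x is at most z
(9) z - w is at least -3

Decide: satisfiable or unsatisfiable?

Unsatisfiable

From constraints 3 and 8: z ≥ x ≥ 5. From constraints 1 and 5: y ≥ w ≥ 3. Hence z + y ≥ 8. But constraint 2 requires z + y = 7, and 7 < 8. Contradiction.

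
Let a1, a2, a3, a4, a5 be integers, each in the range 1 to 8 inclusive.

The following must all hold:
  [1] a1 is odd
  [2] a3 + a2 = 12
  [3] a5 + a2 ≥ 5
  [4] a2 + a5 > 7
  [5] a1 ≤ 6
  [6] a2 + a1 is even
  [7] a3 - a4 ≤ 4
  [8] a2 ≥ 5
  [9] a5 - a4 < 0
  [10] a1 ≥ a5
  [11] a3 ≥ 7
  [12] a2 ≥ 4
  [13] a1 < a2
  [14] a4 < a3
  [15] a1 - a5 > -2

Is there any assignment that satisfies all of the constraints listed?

Satisfiable

One satisfying assignment is a1 = 3, a2 = 5, a3 = 7, a4 = 5, a5 = 3.
For the less obvious constraints — constraint 2: a3 + a2 = 12; constraint 3: a5 + a2 = 8 — and the others hold by inspection.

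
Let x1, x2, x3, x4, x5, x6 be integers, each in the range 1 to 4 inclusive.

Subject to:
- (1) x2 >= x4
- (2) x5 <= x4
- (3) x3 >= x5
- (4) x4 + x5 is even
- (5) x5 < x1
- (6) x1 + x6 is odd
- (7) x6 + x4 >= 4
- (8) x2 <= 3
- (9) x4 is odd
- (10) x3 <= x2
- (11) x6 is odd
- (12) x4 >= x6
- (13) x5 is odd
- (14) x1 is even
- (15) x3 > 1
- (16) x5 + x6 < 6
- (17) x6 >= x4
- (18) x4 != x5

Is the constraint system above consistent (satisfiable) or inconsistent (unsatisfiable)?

Satisfiable

Try x1 = 2, x2 = 3, x3 = 3, x4 = 3, x5 = 1, x6 = 3.
Check constraint 4: x4 + x5 = 4 is even; constraint 7: x6 + x4 = 6; constraint 16: x5 + x6 = 4. The remaining constraints are straightforward to verify.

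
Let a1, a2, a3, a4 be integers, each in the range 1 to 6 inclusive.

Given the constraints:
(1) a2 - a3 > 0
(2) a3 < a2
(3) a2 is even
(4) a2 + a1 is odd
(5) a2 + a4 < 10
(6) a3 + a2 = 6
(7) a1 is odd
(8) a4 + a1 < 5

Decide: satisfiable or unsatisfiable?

Satisfiable

Setting (a1, a2, a3, a4) = (1, 4, 2, 3) satisfies everything: constraint 1: a2 - a3 = 2; constraint 5: a2 + a4 = 7, and the others follow.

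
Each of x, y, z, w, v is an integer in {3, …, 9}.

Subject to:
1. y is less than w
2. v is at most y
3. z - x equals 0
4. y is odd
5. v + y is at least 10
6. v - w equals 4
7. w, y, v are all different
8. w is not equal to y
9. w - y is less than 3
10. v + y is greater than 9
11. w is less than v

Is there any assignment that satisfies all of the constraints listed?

Constraints 1, 2, and 11 give v ≤ y, y < w, w < v. Chaining: v ≤ y < w < v, which forces v < v — impossible.

Unsatisfiable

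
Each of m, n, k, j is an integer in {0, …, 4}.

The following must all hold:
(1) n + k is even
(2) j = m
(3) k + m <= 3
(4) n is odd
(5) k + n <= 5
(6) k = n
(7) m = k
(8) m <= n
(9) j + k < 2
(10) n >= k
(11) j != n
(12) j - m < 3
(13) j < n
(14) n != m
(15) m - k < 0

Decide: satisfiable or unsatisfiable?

From constraints 2, 6, and 7, j = m = k = n, so j = n. But constraint 11 says j ≠ n. Contradiction.

Unsatisfiable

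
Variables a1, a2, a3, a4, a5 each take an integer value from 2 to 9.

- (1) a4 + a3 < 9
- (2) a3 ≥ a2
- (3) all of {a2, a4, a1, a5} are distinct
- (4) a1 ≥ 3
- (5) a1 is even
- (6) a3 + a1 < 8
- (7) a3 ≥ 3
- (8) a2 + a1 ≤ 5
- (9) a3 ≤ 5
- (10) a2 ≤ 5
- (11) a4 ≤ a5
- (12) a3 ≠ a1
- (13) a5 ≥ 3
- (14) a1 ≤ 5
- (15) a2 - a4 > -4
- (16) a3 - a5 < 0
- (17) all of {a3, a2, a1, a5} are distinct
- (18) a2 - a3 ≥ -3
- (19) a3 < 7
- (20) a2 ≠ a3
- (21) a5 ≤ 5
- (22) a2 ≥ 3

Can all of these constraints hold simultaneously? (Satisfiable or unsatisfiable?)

Unsatisfiable

Constraints 4, 7, 9, 10, 13, 14, 21, and 22 confine each of a3, a2, a1, a5 to the 3 values {3, …, 5}.
Constraint 17 requires all 4 of them to be distinct, but only 3 values are available — impossible by the pigeonhole principle.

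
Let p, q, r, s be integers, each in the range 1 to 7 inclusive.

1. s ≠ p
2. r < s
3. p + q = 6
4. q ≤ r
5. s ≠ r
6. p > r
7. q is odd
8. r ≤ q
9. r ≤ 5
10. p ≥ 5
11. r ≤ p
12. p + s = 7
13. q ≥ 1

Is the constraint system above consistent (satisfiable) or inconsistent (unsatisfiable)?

Setting (p, q, r, s) = (5, 1, 1, 2) satisfies everything: constraint 3: p + q = 6; constraint 12: p + s = 7, and the others follow.

Satisfiable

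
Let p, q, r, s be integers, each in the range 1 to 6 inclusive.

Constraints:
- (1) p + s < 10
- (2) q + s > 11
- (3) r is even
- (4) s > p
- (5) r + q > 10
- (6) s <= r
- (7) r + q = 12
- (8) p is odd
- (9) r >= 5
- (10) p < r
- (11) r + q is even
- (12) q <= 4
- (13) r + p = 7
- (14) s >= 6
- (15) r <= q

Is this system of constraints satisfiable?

Unsatisfiable

From constraints 6 and 14: r ≥ s and s ≥ 6, so r ≥ 6. From constraints 12 and 15: r ≤ q and q ≤ 4, so r ≤ 4. But 4 < 6, so no value of r works.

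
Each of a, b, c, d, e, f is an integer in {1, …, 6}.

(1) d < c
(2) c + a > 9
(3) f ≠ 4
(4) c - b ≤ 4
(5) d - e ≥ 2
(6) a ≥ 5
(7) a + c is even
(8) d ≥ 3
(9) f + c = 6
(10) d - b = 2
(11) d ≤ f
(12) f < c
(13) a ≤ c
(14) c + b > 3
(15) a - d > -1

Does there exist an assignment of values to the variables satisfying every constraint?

From constraints 8 and 11: f ≥ d ≥ 3. From constraints 6 and 13: c ≥ a ≥ 5. Hence f + c ≥ 8. But constraint 9 requires f + c = 6, and 6 < 8. Contradiction.

Unsatisfiable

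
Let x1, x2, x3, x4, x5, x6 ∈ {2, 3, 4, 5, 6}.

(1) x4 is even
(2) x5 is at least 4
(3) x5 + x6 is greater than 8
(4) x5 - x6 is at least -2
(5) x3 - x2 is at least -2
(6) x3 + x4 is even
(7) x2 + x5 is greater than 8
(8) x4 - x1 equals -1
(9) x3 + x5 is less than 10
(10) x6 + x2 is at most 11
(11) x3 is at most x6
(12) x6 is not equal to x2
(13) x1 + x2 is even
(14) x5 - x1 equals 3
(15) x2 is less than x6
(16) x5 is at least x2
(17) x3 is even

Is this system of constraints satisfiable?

Satisfiable

The assignment x1 = 3, x2 = 3, x3 = 2, x4 = 2, x5 = 6, x6 = 5 works:
  constraint 3 holds since x5 + x6 = 11.
  constraint 4 holds since x5 - x6 = 1.
  constraint 5 holds since x3 - x2 = -1.
The rest check out directly.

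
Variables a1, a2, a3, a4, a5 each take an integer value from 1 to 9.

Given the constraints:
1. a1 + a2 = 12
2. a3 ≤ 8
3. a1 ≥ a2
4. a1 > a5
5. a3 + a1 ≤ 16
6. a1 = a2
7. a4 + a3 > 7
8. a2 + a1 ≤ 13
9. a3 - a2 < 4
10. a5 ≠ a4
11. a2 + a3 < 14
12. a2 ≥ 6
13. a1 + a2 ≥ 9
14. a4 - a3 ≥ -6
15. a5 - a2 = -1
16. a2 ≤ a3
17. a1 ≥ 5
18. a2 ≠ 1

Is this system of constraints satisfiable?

The assignment a1 = 6, a2 = 6, a3 = 7, a4 = 3, a5 = 5 works:
  constraint 1 holds since a1 + a2 = 12.
  constraint 5 holds since a3 + a1 = 13.
The rest check out directly.

Satisfiable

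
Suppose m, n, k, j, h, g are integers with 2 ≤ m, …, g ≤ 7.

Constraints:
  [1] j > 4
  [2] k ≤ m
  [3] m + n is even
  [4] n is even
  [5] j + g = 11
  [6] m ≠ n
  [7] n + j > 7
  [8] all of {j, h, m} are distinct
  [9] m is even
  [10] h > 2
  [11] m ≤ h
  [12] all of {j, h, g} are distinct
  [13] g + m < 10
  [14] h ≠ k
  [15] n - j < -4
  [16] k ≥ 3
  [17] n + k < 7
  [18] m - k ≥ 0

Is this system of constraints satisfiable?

Satisfiable

Take m = 4, n = 2, k = 4, j = 7, h = 6, g = 4. Then constraint 5: j + g = 11; constraint 7: n + j = 9; constraint 13: g + m = 8, and every other listed constraint is also met.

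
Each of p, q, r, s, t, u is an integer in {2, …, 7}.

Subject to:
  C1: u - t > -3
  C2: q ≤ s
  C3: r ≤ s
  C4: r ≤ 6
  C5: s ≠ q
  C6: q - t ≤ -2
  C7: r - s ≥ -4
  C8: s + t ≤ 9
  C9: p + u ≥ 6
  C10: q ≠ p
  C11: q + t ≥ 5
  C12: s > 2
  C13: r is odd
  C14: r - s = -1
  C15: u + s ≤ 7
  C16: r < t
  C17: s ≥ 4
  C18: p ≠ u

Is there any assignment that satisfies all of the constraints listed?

Satisfiable

One satisfying assignment is p = 4, q = 2, r = 3, s = 4, t = 4, u = 3.
For the less obvious constraints — constraint 1: u - t = -1; constraint 6: q - t = -2; constraint 7: r - s = -1 — and the others hold by inspection.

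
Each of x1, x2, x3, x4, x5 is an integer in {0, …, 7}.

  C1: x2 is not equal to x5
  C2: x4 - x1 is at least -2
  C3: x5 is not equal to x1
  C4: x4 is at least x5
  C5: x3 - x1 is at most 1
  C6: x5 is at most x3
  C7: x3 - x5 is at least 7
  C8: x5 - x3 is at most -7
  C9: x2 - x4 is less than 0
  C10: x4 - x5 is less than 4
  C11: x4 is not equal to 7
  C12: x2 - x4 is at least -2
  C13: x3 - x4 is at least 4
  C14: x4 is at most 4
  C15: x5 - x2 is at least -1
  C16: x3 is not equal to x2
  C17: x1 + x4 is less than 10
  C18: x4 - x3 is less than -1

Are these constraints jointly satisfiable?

Constraints 2, 5, 8, 12, and 15 give x5 − x2 ≥ -1, x2 − x4 ≥ -2, x4 − x1 ≥ -2, x1 − x3 ≥ -1, x3 − x5 ≥ 7.
Adding all 5 inequalities: the left sides telescope to 0, and the right sides sum to (-1) + (-2) + (-2) + (-1) + 7 = 1. So 0 ≥ 1, which is false.

Unsatisfiable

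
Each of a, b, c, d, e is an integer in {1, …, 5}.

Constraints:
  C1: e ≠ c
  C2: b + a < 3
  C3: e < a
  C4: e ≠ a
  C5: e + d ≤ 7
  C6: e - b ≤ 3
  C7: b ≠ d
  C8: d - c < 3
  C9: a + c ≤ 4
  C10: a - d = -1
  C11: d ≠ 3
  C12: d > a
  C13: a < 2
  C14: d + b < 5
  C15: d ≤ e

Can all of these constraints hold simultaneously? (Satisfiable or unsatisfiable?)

Constraints 3, 12, and 15 give a < d, d ≤ e, e < a. Chaining: a < d ≤ e < a, which forces a < a — impossible.

Unsatisfiable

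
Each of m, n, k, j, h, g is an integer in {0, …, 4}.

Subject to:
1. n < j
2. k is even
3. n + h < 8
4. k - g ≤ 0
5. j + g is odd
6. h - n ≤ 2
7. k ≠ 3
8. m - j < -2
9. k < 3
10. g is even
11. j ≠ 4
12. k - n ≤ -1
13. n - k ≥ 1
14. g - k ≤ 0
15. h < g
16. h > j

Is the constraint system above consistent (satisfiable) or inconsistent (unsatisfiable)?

Unsatisfiable

Constraints 1, 12, 14, 15, and 16 give n < j, j < h, h < g, g ≤ k, k < n. Chaining: n < j < h < g ≤ k < n, which forces n < n — impossible.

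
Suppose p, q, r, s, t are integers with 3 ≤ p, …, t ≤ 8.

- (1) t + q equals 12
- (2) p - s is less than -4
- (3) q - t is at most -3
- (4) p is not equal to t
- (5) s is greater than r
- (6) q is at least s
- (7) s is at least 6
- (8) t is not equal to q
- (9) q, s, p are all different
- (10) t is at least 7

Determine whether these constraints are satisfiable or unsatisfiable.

Unsatisfiable

From constraint 10: t ≥ 7. From constraints 6 and 7: q ≥ s ≥ 6. Hence t + q ≥ 13. But constraint 1 requires t + q = 12, and 12 < 13. Contradiction.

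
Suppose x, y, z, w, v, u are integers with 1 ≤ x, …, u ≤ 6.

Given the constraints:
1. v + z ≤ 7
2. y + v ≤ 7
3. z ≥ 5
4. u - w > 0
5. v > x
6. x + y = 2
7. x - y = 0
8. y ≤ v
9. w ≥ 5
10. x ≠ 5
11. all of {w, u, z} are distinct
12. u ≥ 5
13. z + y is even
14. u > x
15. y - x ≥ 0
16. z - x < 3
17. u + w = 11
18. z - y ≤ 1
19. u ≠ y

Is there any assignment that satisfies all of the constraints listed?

Constraints 3, 9, and 12 confine each of w, u, z to the 2 values {5, 6} (the domain already gives each ≤ 6).
Constraint 11 requires all 3 of them to be distinct, but only 2 values are available — impossible by the pigeonhole principle.

Unsatisfiable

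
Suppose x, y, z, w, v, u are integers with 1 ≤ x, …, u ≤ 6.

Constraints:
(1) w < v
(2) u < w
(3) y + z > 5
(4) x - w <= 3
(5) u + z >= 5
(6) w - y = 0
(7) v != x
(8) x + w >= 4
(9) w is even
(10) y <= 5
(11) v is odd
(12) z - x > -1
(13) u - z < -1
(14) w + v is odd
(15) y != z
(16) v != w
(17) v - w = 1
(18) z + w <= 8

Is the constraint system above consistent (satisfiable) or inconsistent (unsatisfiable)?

Take x = 5, y = 2, z = 5, w = 2, v = 3, u = 1. Then constraint 3: y + z = 7; constraint 4: x - w = 3, and every other listed constraint is also met.

Satisfiable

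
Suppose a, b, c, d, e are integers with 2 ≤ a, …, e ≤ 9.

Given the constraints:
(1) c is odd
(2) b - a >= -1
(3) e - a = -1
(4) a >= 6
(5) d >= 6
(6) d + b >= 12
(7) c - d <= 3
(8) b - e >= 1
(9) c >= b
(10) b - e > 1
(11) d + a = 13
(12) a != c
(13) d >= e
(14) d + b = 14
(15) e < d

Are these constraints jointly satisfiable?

Take a = 6, b = 7, c = 9, d = 7, e = 5. Then constraint 2: b - a = 1; constraint 3: e - a = -1; constraint 6: d + b = 14, and every other listed constraint is also met.

Satisfiable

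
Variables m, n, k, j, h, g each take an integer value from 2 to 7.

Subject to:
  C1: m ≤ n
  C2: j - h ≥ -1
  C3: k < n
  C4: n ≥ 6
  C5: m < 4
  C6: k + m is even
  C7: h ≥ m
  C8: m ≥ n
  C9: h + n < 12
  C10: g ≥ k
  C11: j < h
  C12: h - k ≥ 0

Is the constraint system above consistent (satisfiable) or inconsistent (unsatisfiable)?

Unsatisfiable

From constraints 4 and 8: m ≥ n and n ≥ 6, so m ≥ 6. From constraint 5: m ≤ 3. But 3 < 6, so no value of m works.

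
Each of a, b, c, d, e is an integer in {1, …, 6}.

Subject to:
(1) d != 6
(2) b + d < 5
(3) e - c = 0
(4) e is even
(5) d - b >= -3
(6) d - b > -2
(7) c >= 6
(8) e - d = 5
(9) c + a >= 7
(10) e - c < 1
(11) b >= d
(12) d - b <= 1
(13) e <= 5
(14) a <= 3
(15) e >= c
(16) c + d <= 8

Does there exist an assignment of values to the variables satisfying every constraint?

From constraints 7 and 15: e ≥ c and c ≥ 6, so e ≥ 6. From constraint 13: e ≤ 5. But 5 < 6, so no value of e works.

Unsatisfiable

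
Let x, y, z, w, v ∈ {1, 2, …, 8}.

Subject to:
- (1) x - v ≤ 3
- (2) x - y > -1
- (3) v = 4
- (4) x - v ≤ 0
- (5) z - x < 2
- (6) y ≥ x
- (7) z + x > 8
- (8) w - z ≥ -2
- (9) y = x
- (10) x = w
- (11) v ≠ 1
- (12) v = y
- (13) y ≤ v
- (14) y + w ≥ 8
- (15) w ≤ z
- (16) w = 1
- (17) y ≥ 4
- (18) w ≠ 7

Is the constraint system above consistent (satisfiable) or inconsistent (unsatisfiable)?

Unsatisfiable

Constraint 3 fixes v = 4 and constraint 16 fixes w = 1. Constraints 9, 10, and 12 give v = y = x = w, so v = w. But 4 ≠ 1 — contradiction.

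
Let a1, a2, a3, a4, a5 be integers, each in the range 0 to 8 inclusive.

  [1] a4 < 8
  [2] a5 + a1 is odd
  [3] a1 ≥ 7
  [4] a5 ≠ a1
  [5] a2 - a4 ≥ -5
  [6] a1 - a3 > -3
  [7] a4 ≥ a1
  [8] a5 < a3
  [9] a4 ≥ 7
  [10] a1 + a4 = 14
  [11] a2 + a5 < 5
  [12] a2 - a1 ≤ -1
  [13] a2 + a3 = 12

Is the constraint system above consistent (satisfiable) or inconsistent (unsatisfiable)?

The assignment a1 = 7, a2 = 4, a3 = 8, a4 = 7, a5 = 0 works:
  constraint 5 holds since a2 - a4 = -3.
  constraint 6 holds since a1 - a3 = -1.
The rest check out directly.

Satisfiable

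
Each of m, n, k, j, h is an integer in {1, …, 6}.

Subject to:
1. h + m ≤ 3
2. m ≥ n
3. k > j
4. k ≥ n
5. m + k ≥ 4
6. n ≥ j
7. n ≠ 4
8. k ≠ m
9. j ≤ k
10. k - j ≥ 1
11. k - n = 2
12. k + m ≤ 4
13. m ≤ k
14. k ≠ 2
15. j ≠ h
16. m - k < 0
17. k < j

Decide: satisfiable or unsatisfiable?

Constraints 2, 6, 16, and 17 give m < k, k < j, j ≤ n, n ≤ m. Chaining: m < k < j ≤ n ≤ m, which forces m < m — impossible.

Unsatisfiable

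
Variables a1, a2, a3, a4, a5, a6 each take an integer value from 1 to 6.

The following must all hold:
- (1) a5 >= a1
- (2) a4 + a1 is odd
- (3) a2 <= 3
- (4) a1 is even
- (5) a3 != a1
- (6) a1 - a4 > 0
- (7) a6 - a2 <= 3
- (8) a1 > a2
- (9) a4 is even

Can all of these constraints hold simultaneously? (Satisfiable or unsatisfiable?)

Constraint 9 makes a4 even and constraint 4 makes a1 even, so a4 + a1 must be even. Constraint 2 says a4 + a1 is odd — contradiction.

Unsatisfiable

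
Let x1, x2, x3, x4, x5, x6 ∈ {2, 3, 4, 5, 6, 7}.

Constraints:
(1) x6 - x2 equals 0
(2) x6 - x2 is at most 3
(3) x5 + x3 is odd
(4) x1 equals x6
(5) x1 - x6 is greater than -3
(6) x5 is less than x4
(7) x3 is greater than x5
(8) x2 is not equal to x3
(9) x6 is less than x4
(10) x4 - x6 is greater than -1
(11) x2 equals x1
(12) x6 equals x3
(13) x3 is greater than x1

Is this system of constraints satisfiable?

Unsatisfiable

From constraints 4, 11, and 12, x2 = x1 = x6 = x3, so x2 = x3. But constraint 8 says x2 ≠ x3. Contradiction.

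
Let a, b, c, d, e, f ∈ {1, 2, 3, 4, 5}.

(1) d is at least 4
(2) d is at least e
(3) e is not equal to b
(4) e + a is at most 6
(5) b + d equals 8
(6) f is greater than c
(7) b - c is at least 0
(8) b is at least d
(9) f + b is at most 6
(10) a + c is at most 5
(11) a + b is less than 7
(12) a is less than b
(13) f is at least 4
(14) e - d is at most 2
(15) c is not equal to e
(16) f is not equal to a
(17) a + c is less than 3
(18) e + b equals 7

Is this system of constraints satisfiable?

From constraint 13: f ≥ 4. From constraints 1 and 8: b ≥ d ≥ 4. Hence f + b ≥ 8. But constraint 9 requires f + b ≤ 6, and 6 < 8. Contradiction.

Unsatisfiable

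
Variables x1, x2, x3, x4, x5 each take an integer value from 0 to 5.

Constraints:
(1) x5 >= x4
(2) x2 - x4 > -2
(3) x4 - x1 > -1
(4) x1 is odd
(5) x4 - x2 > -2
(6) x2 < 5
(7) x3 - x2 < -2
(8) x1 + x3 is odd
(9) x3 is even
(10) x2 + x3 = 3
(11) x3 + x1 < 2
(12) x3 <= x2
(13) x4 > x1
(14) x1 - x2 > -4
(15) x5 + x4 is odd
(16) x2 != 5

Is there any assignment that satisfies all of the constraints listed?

Take x1 = 1, x2 = 3, x3 = 0, x4 = 2, x5 = 3. Then constraint 2: x2 - x4 = 1; constraint 3: x4 - x1 = 1, and every other listed constraint is also met.

Satisfiable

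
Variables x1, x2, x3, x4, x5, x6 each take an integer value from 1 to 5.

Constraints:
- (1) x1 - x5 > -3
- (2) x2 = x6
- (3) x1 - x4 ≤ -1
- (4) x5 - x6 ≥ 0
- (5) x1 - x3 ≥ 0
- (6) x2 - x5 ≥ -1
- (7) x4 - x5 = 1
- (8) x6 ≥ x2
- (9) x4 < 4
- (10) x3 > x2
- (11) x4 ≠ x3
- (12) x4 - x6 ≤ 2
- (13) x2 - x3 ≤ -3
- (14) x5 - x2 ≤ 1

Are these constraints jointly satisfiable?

Constraints 3, 4, 5, 6, 12, and 13 give x2 − x5 ≥ -1, x5 − x6 ≥ 0, x6 − x4 ≥ -2, x4 − x1 ≥ 1, x1 − x3 ≥ 0, x3 − x2 ≥ 3.
Adding all 6 inequalities: the left sides telescope to 0, and the right sides sum to (-1) + 0 + (-2) + 1 + 0 + 3 = 1. So 0 ≥ 1, which is false.

Unsatisfiable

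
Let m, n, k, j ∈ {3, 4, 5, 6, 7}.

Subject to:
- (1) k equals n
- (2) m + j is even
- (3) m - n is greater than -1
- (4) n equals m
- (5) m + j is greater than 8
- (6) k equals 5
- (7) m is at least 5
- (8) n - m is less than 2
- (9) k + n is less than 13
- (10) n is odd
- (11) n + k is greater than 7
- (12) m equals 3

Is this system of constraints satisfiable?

Unsatisfiable

Constraint 6 fixes k = 5 and constraint 12 fixes m = 3. Constraints 1 and 4 give k = n = m, so k = m. But 5 ≠ 3 — contradiction.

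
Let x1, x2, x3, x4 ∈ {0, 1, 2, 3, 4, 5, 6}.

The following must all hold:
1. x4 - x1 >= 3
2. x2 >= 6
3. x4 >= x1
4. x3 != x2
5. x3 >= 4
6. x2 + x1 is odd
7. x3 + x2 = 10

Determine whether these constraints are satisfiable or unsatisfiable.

The assignment x1 = 1, x2 = 6, x3 = 4, x4 = 4 works:
  constraint 1 holds since x4 - x1 = 3.
  constraint 6 holds since x2 + x1 = 7 is odd.
  constraint 7 holds since x3 + x2 = 10.
The rest check out directly.

Satisfiable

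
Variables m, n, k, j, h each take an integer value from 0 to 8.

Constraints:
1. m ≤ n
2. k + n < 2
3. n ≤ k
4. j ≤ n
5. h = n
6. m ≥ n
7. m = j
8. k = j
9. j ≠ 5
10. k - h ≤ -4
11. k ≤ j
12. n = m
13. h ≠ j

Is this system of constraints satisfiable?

From constraints 5, 7, and 12, h = n = m = j, so h = j. But constraint 13 says h ≠ j. Contradiction.

Unsatisfiable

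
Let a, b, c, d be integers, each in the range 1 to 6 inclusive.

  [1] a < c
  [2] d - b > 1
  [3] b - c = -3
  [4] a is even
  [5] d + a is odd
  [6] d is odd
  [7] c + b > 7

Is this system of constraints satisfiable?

One satisfying assignment is a = 4, b = 3, c = 6, d = 5.
For the less obvious constraints — constraint 2: d - b = 2; constraint 3: b - c = -3; constraint 7: c + b = 9 — and the others hold by inspection.

Satisfiable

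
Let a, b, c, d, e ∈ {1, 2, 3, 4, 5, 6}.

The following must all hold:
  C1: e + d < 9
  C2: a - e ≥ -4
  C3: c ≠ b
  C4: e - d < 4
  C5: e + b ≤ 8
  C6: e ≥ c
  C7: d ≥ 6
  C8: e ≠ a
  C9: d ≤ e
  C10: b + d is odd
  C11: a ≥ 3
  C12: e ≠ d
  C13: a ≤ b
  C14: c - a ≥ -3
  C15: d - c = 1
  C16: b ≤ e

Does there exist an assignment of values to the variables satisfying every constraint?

Unsatisfiable

From constraints 7 and 9: e ≥ d ≥ 6. From constraints 11 and 13: b ≥ a ≥ 3. Hence e + b ≥ 9. But constraint 5 requires e + b ≤ 8, and 8 < 9. Contradiction.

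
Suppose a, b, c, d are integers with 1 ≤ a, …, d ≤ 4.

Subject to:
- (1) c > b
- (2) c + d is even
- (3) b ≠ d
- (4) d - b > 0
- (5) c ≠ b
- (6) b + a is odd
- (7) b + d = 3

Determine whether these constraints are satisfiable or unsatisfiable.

Satisfiable

The assignment a = 2, b = 1, c = 2, d = 2 works:
  constraint 2 holds since c + d = 4 is even.
  constraint 4 holds since d - b = 1.
  constraint 7 holds since b + d = 3.
The rest check out directly.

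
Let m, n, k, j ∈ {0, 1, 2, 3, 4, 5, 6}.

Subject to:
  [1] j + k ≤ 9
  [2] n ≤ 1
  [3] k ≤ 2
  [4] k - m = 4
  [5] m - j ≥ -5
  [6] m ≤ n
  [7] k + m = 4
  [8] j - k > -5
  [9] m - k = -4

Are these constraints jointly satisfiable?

Unsatisfiable

From constraint 3: k ≤ 2. From constraints 2 and 6: m ≤ n ≤ 1. Hence k + m ≤ 3. But constraint 7 requires k + m = 4, and 4 > 3. Contradiction.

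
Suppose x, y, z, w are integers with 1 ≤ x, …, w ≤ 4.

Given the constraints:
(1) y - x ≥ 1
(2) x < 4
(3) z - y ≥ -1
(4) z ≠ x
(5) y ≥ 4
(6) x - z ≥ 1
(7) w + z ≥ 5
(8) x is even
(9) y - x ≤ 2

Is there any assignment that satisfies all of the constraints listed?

Unsatisfiable

Constraints 1, 3, and 6 give y − x ≥ 1, x − z ≥ 1, z − y ≥ -1.
Adding all 3 inequalities: the left sides telescope to 0, and the right sides sum to 1 + 1 + (-1) = 1. So 0 ≥ 1, which is false.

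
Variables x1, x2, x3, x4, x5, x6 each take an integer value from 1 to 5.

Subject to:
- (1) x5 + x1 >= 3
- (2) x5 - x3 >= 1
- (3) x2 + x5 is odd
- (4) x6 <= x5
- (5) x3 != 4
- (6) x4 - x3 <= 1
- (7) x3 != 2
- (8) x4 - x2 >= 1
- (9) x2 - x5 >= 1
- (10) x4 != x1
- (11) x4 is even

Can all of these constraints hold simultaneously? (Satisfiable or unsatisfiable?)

Constraints 2, 6, 8, and 9 give x3 − x4 ≥ -1, x4 − x2 ≥ 1, x2 − x5 ≥ 1, x5 − x3 ≥ 1.
Adding all 4 inequalities: the left sides telescope to 0, and the right sides sum to (-1) + 1 + 1 + 1 = 2. So 0 ≥ 2, which is false.

Unsatisfiable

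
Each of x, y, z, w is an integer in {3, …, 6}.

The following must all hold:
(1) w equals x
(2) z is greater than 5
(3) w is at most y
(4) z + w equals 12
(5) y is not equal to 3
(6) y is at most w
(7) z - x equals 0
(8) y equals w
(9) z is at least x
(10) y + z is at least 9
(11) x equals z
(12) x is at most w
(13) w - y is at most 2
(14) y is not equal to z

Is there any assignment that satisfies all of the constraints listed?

Unsatisfiable

From constraints 1, 8, and 11, y = w = x = z, so y = z. But constraint 14 says y ≠ z. Contradiction.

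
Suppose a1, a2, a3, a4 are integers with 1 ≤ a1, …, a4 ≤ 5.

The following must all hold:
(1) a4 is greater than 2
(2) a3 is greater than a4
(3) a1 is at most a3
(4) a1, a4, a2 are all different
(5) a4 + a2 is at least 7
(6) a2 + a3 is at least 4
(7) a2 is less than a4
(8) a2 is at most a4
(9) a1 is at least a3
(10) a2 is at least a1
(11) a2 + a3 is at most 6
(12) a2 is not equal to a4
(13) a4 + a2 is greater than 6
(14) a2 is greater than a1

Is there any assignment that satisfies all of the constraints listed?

Unsatisfiable

Constraints 2, 7, 9, and 10 give a4 < a3, a3 ≤ a1, a1 ≤ a2, a2 < a4. Chaining: a4 < a3 ≤ a1 ≤ a2 < a4, which forces a4 < a4 — impossible.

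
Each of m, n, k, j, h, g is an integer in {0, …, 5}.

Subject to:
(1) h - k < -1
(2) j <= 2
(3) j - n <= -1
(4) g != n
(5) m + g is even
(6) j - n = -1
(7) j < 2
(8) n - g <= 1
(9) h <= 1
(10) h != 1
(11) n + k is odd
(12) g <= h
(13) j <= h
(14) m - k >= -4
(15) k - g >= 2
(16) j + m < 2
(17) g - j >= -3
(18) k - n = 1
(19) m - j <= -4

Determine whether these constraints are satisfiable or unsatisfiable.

Unsatisfiable

Constraints 3, 8, 14, 15, and 19 give j − m ≥ 4, m − k ≥ -4, k − g ≥ 2, g − n ≥ -1, n − j ≥ 1.
Adding all 5 inequalities: the left sides telescope to 0, and the right sides sum to 4 + (-4) + 2 + (-1) + 1 = 2. So 0 ≥ 2, which is false.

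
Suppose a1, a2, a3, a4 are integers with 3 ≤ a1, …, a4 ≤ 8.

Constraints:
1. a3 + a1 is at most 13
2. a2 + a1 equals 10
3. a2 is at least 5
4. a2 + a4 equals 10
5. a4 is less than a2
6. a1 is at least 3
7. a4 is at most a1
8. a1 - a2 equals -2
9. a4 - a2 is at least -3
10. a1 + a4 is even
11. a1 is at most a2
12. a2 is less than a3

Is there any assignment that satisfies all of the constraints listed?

Try a1 = 4, a2 = 6, a3 = 7, a4 = 4.
Check constraint 1: a3 + a1 = 11; constraint 2: a2 + a1 = 10; constraint 4: a2 + a4 = 10. The remaining constraints are straightforward to verify.

Satisfiable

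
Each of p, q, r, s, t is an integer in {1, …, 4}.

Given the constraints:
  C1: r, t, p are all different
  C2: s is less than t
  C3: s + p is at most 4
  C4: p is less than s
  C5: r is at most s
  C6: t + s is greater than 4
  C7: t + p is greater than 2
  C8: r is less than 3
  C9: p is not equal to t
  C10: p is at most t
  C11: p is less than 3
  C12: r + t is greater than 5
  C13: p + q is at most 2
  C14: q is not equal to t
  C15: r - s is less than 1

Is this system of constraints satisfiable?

Try p = 1, q = 1, r = 2, s = 2, t = 4.
Check constraint 3: s + p = 3; constraint 6: t + s = 6. The remaining constraints are straightforward to verify.

Satisfiable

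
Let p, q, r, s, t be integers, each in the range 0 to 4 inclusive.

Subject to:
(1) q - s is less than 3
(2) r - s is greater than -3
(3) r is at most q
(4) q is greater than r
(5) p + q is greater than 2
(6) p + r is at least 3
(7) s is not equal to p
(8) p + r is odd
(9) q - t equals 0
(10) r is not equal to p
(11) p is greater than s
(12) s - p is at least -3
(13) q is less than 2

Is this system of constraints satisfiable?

Satisfiable

One satisfying assignment is p = 3, q = 1, r = 0, s = 1, t = 1.
For the less obvious constraints — constraint 1: q - s = 0; constraint 2: r - s = -1 — and the others hold by inspection.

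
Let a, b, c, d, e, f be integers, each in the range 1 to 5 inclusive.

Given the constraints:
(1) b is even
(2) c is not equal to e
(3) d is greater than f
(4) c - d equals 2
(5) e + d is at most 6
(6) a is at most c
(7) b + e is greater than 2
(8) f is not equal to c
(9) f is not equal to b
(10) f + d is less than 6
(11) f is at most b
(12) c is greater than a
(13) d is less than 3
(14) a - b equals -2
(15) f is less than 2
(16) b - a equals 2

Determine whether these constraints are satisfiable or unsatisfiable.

Setting (a, b, c, d, e, f) = (2, 4, 4, 2, 1, 1) satisfies everything: constraint 4: c - d = 2; constraint 5: e + d = 3, and the others follow.

Satisfiable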